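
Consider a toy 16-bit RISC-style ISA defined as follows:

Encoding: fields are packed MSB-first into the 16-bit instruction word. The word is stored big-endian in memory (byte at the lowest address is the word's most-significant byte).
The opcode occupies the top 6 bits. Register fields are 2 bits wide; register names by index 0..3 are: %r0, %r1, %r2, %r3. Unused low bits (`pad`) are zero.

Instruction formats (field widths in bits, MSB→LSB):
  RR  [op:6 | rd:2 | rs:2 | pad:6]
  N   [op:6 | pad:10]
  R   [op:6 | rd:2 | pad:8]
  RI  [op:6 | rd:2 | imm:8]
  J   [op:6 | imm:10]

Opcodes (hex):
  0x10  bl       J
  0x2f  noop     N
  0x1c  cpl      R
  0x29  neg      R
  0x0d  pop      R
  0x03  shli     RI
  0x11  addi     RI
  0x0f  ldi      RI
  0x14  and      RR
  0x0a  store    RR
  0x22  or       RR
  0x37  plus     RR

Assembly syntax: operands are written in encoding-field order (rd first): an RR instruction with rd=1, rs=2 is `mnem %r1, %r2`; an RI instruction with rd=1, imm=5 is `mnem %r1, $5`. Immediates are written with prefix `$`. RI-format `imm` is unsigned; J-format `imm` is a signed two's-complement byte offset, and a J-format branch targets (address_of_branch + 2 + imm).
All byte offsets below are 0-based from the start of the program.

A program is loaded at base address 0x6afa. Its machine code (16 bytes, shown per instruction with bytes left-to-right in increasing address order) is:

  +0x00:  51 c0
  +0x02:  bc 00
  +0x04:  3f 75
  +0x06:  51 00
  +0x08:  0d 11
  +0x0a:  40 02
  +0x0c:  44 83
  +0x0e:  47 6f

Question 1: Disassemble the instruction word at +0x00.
and %r1, %r3

[00] 51 c0 → 0x51c0
  opcode bits[15:10]=0x14: and/RR
  rd: (w>>8)&0x3=0x1 → %r1
  rs: (w>>6)&0x3=0x3 → %r3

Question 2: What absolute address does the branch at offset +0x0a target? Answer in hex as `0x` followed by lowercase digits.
0x6b08

off 0x0a: read 40 02 as big → 0x4002
  opcode bits[15:10]=0x10: bl/J
  [9:0] imm=2 = $2
  target = base 0x6afa + off 0x0a + 2 + imm 2 = 0x6b08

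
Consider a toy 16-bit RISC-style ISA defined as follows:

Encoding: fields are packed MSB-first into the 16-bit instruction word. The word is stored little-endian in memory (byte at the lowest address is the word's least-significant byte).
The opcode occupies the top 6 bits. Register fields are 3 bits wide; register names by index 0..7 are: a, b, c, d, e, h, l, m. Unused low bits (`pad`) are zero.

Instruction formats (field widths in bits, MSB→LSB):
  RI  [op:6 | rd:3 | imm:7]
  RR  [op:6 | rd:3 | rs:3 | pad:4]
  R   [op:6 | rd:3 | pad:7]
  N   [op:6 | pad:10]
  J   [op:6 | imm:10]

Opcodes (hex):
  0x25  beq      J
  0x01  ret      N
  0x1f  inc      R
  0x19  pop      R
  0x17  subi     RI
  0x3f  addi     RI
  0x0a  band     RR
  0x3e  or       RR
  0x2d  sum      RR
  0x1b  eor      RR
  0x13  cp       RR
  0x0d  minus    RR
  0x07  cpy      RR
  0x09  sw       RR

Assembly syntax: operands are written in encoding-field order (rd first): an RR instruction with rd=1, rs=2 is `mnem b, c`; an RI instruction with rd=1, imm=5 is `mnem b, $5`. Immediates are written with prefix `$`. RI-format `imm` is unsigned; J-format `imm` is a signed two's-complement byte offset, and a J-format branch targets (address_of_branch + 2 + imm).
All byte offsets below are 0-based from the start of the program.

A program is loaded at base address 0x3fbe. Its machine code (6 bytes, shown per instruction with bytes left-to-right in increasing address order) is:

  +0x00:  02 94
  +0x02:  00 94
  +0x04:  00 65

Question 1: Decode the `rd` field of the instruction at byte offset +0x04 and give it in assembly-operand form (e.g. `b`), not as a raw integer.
+0x04: 00 65 ⇒ word 0x6500 (little)
  op=0x6500>>10=0x19 ⇒ pop (R)
  rd: (w>>7)&0x7=0x2 → c

c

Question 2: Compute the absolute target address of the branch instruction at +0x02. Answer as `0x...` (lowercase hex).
@+02  little-endian(00 94) = 0x9400
  op=0x9400>>10=0x25 ⇒ beq (J)
  [9:0] imm=0 = $0
  target = base 0x3fbe + off 0x02 + 2 + imm 0 = 0x3fc2

0x3fc2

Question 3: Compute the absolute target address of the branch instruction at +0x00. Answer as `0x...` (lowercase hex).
[00] 02 94 → 0x9402
  op=0x9402>>10=0x25 ⇒ beq (J)
  imm: (w>>0)&0x3ff=0x2 → $2
  target = base 0x3fbe + off 0x00 + 2 + imm 2 = 0x3fc2

0x3fc2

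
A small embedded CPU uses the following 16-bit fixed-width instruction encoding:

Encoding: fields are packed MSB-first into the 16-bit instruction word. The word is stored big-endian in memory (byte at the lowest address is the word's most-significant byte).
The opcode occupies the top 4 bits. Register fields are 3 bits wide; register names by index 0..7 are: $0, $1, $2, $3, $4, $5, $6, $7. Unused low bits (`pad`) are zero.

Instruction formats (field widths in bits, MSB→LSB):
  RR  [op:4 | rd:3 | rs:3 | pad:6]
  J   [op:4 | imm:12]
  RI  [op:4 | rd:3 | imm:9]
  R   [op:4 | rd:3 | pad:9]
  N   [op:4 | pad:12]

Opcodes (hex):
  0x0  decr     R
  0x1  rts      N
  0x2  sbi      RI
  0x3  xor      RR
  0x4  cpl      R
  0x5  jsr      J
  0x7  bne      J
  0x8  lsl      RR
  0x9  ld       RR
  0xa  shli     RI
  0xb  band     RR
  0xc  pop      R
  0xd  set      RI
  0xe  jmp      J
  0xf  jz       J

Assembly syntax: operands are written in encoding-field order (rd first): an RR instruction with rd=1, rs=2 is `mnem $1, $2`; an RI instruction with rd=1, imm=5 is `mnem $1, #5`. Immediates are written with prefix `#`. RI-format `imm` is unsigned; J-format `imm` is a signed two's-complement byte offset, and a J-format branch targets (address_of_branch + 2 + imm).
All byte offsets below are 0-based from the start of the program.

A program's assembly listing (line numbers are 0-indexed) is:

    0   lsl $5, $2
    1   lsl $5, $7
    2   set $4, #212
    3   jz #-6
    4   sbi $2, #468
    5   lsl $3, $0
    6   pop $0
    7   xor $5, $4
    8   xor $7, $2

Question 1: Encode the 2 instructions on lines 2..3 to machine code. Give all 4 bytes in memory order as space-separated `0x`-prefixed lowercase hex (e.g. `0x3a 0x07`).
0xd8 0xd4 0xff 0xfa

2. set fields op=0xd:4|rd=4:3|imm=212:9 → word d8d4h → d8 d4
3. jz fields op=0xf:4|imm=-6:12 → word fffah → ff fa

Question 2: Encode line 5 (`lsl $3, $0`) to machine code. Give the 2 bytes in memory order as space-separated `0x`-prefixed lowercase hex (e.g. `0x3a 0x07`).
0x86 0x00

5. lsl fields op=0x8:4|rd=3:3|rs=0:3|pad=0:6 → word 8600h → 86 00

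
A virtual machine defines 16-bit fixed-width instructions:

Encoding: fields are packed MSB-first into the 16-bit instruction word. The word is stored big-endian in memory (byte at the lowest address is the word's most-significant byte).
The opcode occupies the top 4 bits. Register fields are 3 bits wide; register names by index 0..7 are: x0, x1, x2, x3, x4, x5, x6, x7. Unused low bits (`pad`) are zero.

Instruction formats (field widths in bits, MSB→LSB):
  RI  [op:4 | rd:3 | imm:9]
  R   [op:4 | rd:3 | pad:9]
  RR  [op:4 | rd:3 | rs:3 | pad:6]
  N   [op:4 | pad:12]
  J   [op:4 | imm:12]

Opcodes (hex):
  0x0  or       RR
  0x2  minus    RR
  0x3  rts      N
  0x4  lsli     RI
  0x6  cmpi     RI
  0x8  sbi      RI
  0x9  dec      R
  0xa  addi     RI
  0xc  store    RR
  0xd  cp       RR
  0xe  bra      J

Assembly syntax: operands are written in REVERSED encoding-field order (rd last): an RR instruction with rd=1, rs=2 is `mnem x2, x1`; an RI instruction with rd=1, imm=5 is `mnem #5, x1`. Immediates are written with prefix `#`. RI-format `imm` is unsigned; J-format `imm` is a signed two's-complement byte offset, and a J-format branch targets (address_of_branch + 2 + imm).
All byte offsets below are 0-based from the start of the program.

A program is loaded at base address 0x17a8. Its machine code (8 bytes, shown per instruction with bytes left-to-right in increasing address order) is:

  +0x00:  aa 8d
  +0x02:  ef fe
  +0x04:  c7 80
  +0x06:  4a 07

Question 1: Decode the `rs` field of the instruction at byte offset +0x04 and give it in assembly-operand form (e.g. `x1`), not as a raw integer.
x6

+0x04: c7 80 ⇒ word 0xc780 (big)
  top 4b → 0xc → store [RR]
  rd@[11:9]=0x3 ⇒ x3
  rs@[8:6]=0x6 ⇒ x6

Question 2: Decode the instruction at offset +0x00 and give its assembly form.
off 0x00: read aa 8d as big → 0xaa8d
  top 4b → 0xa → addi [RI]
  rd: (w>>9)&0x7=0x5 → x5
  imm: (w>>0)&0x1ff=0x8d → #141

addi #141, x5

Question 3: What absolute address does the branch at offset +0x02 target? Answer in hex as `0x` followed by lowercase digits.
off 0x02: read ef fe as big → 0xeffe
  opcode bits[15:12]=0xe: bra/J
  imm@[11:0]=0xffe (s12→-2) ⇒ #-2
  target = base 0x17a8 + off 0x02 + 2 + imm -2 = 0x17aa

0x17aa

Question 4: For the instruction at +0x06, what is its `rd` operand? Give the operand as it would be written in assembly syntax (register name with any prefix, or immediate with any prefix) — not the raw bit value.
off 0x06: read 4a 07 as big → 0x4a07
  op=0x4a07>>12=0x4 ⇒ lsli (RI)
  [11:9] rd=5 = x5
  [8:0] imm=7 = #7

x5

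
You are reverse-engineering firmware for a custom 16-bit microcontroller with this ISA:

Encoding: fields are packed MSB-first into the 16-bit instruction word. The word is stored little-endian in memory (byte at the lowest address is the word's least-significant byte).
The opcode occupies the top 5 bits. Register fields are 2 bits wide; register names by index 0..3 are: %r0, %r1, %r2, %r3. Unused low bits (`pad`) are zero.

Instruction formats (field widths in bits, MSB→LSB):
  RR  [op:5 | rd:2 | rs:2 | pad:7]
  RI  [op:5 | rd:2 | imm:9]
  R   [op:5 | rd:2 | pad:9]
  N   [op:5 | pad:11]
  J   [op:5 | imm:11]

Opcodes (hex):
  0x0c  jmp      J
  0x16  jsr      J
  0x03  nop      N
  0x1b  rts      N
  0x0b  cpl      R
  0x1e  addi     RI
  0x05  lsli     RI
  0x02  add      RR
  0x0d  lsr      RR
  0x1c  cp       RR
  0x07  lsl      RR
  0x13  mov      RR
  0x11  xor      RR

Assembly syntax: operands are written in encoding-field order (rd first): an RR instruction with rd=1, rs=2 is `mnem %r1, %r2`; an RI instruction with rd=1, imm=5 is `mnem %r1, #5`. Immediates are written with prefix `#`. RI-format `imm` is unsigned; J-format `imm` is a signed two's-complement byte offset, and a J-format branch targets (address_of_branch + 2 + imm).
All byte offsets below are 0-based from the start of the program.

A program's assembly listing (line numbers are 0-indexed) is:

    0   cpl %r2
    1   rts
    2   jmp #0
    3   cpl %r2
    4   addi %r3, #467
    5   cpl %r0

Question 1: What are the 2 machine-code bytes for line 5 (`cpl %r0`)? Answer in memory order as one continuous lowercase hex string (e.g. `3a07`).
0058

5. cpl fields op=0xb:5|rd=0:2|pad=0:9 → word 5800h → 00 58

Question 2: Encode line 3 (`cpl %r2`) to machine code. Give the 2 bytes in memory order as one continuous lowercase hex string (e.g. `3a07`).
3. cpl fields op=0xb:5|rd=2:2|pad=0:9 → word 5c00h → 00 5c

005c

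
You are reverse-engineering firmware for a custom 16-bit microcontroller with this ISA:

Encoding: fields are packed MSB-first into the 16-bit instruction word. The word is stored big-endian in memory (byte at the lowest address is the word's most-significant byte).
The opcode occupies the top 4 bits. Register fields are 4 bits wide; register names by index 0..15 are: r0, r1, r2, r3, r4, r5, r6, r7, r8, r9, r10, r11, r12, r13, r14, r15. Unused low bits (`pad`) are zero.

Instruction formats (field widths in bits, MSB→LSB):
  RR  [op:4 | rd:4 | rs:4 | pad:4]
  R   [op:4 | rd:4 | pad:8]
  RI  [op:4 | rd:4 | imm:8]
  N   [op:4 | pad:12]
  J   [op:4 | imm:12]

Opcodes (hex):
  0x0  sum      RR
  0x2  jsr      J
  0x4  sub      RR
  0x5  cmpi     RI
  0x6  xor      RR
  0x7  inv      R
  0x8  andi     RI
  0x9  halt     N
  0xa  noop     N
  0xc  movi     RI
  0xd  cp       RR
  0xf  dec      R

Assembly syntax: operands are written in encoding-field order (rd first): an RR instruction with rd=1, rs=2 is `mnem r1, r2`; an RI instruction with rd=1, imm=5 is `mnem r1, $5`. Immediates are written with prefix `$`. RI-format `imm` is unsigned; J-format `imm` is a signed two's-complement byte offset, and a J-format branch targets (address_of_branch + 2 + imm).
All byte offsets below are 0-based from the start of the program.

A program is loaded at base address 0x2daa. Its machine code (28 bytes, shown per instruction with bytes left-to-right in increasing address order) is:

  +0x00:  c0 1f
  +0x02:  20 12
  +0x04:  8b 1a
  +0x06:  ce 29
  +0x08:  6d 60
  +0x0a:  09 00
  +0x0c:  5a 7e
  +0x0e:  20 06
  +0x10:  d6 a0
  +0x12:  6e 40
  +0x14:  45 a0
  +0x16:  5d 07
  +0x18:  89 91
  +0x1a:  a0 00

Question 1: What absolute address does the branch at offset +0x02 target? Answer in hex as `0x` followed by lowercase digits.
0x2dc0

off 0x02: read 20 12 as big → 0x2012
  op=0x2012>>12=0x2 ⇒ jsr (J)
  imm: (w>>0)&0xfff=0x12 → $18
  target = base 0x2daa + off 0x02 + 2 + imm 18 = 0x2dc0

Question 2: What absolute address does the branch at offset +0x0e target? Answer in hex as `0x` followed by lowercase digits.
off 0x0e: read 20 06 as big → 0x2006
  opcode bits[15:12]=0x2: jsr/J
  imm@[11:0]=0x6 ⇒ $6
  target = base 0x2daa + off 0x0e + 2 + imm 6 = 0x2dc0

0x2dc0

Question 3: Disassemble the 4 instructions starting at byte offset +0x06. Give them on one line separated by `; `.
@+06  big-endian(ce 29) = 0xce29
  top 4b → 0xc → movi [RI]
  [11:8] rd=14 = r14
  [7:0] imm=41 = $41
@+08  big-endian(6d 60) = 0x6d60
  top 4b → 0x6 → xor [RR]
  [11:8] rd=13 = r13
  [7:4] rs=6 = r6
@+0a  big-endian(09 00) = 0x0900
  top 4b → 0x0 → sum [RR]
  [11:8] rd=9 = r9
  [7:4] rs=0 = r0
@+0c  big-endian(5a 7e) = 0x5a7e
  top 4b → 0x5 → cmpi [RI]
  [11:8] rd=10 = r10
  [7:0] imm=126 = $126

movi r14, $41; xor r13, r6; sum r9, r0; cmpi r10, $126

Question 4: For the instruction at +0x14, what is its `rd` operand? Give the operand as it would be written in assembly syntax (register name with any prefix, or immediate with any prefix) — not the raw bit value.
off 0x14: read 45 a0 as big → 0x45a0
  opcode bits[15:12]=0x4: sub/RR
  rd@[11:8]=0x5 ⇒ r5
  rs@[7:4]=0xa ⇒ r10

r5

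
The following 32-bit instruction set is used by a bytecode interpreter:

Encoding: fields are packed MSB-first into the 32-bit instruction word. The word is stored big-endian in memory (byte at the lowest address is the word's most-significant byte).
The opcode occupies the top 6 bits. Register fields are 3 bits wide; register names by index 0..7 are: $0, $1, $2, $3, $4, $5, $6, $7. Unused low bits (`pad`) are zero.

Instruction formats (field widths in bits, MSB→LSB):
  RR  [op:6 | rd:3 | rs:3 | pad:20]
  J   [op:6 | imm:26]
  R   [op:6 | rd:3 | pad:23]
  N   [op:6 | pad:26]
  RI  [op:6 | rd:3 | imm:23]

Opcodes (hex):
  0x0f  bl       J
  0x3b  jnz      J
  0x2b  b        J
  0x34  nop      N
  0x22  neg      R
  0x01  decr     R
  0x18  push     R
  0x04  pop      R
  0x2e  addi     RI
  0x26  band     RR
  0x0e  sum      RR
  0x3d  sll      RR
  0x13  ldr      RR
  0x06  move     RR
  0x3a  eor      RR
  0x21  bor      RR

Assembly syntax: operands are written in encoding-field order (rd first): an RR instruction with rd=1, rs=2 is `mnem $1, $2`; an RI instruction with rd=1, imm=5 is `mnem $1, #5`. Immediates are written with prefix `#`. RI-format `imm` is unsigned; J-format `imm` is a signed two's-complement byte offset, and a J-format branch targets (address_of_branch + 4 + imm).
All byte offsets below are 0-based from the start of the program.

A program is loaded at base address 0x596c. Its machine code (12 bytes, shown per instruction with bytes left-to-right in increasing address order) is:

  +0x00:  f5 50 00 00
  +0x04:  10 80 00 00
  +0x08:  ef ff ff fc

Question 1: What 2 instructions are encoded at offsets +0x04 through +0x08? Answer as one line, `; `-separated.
+0x04: 10 80 00 00 ⇒ word 0x10800000 (big)
  top 6b → 0x4 → pop [R]
  rd: (w>>23)&0x7=0x1 → $1
+0x08: ef ff ff fc ⇒ word 0xeffffffc (big)
  top 6b → 0x3b → jnz [J]
  imm: (w>>0)&0x3ffffff=0x3fffffc (s26→-4) → #-4

pop $1; jnz #-4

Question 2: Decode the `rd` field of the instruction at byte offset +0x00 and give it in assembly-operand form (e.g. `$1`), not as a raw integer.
$2

[00] f5 50 00 00 → 0xf5500000
  opcode bits[31:26]=0x3d: sll/RR
  [25:23] rd=2 = $2
  [22:20] rs=5 = $5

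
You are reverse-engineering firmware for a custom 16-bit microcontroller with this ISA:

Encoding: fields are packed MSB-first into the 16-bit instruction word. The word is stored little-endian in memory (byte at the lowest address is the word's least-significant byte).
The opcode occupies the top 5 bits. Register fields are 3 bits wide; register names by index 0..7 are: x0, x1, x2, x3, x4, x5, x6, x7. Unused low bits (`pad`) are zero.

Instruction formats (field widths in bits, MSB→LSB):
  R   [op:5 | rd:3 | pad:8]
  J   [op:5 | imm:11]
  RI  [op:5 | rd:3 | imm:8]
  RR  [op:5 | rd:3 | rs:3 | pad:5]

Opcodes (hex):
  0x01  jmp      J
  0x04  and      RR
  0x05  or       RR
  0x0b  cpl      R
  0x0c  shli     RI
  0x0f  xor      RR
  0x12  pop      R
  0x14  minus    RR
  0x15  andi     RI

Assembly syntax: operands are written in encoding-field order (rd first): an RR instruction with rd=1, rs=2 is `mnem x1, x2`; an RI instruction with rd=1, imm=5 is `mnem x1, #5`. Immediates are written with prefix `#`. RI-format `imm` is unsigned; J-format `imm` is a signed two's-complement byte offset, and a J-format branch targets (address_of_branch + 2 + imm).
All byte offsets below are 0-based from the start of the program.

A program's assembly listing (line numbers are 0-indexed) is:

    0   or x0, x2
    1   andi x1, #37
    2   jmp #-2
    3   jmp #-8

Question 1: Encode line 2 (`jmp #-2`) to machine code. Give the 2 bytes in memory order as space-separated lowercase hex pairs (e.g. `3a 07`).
fe 0f

2. jmp fields op=0x1:5|imm=-2:11 → word 0ffeh → fe 0f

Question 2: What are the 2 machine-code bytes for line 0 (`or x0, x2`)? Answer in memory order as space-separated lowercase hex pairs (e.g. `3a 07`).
0. or fields op=0x5:5|rd=0:3|rs=2:3|pad=0:5 → word 2840h → 40 28

40 28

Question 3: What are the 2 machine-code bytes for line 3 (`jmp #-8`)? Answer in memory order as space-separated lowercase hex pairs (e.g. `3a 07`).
f8 0f

L3: jmp op=0x1:5|imm=-8:11 ⇒ 0x0ff8 ⇒ little f8 0f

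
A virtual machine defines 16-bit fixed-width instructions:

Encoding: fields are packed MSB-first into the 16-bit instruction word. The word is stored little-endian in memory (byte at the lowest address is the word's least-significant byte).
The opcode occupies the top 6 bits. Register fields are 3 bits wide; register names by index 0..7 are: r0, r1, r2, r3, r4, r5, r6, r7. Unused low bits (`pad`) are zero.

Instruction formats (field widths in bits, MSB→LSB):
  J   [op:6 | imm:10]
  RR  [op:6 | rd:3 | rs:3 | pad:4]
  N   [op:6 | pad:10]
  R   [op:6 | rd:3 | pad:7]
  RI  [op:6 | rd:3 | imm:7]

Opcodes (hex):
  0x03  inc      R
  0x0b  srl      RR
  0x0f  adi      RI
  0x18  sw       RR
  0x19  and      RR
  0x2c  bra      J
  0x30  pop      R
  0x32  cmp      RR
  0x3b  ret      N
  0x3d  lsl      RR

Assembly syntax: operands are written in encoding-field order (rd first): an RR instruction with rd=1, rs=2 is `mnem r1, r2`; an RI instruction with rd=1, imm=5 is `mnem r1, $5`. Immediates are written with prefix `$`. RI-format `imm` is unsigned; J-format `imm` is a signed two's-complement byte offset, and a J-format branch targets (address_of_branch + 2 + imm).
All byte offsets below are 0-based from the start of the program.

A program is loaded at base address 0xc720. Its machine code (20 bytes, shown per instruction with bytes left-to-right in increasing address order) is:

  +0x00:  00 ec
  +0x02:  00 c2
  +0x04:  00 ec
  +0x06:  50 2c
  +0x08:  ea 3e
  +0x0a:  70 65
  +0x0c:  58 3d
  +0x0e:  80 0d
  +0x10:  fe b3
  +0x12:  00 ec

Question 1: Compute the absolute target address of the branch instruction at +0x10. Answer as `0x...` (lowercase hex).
0xc730

@+10  little-endian(fe b3) = 0xb3fe
  opcode bits[15:10]=0x2c: bra/J
  imm@[9:0]=0x3fe (s10→-2) ⇒ $-2
  target = base 0xc720 + off 0x10 + 2 + imm -2 = 0xc730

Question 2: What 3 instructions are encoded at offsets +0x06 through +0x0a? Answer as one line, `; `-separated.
@+06  little-endian(50 2c) = 0x2c50
  opcode bits[15:10]=0xb: srl/RR
  rd: (w>>7)&0x7=0x0 → r0
  rs: (w>>4)&0x7=0x5 → r5
@+08  little-endian(ea 3e) = 0x3eea
  opcode bits[15:10]=0xf: adi/RI
  rd: (w>>7)&0x7=0x5 → r5
  imm: (w>>0)&0x7f=0x6a → $106
@+0a  little-endian(70 65) = 0x6570
  opcode bits[15:10]=0x19: and/RR
  rd: (w>>7)&0x7=0x2 → r2
  rs: (w>>4)&0x7=0x7 → r7

srl r0, r5; adi r5, $106; and r2, r7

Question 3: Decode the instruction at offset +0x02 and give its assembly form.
@+02  little-endian(00 c2) = 0xc200
  opcode bits[15:10]=0x30: pop/R
  [9:7] rd=4 = r4

pop r4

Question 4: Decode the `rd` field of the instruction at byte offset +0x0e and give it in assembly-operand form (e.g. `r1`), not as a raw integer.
r3

+0x0e: 80 0d ⇒ word 0x0d80 (little)
  opcode bits[15:10]=0x3: inc/R
  [9:7] rd=3 = r3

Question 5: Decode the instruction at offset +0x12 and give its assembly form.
ret

+0x12: 00 ec ⇒ word 0xec00 (little)
  opcode bits[15:10]=0x3b: ret/N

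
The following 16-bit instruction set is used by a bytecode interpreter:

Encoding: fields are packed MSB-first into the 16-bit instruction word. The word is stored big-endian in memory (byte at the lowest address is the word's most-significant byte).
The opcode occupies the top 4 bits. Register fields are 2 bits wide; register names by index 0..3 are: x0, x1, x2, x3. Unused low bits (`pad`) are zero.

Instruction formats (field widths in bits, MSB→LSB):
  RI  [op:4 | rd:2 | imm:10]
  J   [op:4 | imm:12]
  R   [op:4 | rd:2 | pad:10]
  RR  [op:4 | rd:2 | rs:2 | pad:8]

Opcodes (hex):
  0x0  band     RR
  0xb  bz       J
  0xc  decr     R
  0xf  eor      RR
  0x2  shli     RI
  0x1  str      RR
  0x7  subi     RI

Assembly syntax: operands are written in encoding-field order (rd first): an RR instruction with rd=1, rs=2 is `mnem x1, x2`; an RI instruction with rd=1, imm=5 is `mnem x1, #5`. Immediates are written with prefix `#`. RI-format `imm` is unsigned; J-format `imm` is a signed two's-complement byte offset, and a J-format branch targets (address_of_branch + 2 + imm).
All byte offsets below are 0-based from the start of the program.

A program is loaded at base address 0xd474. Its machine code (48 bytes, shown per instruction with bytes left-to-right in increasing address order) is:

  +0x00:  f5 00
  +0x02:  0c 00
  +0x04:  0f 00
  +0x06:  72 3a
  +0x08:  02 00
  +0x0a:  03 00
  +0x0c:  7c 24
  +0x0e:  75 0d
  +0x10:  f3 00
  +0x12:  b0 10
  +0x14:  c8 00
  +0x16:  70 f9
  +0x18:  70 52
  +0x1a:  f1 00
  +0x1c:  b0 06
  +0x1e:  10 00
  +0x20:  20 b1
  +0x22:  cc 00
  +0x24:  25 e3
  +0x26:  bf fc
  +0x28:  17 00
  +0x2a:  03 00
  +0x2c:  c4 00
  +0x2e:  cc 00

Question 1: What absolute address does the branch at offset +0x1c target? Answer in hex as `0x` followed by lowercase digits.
0xd498

[1c] b0 06 → 0xb006
  op=0xb006>>12=0xb ⇒ bz (J)
  imm@[11:0]=0x6 ⇒ #6
  target = base 0xd474 + off 0x1c + 2 + imm 6 = 0xd498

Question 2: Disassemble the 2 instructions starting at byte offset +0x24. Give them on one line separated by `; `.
+0x24: 25 e3 ⇒ word 0x25e3 (big)
  op=0x25e3>>12=0x2 ⇒ shli (RI)
  rd: (w>>10)&0x3=0x1 → x1
  imm: (w>>0)&0x3ff=0x1e3 → #483
+0x26: bf fc ⇒ word 0xbffc (big)
  op=0xbffc>>12=0xb ⇒ bz (J)
  imm: (w>>0)&0xfff=0xffc (s12→-4) → #-4

shli x1, #483; bz #-4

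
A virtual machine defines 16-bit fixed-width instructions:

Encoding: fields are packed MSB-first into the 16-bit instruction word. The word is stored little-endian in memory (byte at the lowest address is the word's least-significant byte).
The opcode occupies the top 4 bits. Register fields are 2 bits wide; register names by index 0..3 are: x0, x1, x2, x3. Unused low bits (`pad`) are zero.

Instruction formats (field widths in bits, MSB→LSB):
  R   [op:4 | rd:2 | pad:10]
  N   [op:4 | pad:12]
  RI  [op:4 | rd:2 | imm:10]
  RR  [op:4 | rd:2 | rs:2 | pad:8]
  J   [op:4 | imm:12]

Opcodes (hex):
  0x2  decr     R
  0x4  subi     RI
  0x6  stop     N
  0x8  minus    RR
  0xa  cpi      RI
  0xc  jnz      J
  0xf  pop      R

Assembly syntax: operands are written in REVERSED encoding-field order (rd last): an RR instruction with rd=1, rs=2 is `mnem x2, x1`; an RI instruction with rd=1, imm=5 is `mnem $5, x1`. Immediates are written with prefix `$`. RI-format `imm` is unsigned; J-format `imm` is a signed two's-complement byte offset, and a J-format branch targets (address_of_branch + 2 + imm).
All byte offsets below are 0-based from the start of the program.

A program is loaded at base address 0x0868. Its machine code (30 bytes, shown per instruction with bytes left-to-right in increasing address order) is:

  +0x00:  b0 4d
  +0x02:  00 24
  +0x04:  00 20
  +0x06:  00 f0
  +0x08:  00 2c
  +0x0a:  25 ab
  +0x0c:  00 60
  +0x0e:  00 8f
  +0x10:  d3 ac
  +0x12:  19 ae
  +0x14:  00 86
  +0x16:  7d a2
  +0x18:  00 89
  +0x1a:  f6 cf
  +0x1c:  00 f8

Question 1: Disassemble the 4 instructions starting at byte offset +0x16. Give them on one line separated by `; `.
cpi $637, x0; minus x1, x2; jnz $-10; pop x2

+0x16: 7d a2 ⇒ word 0xa27d (little)
  top 4b → 0xa → cpi [RI]
  rd: (w>>10)&0x3=0x0 → x0
  imm: (w>>0)&0x3ff=0x27d → $637
+0x18: 00 89 ⇒ word 0x8900 (little)
  top 4b → 0x8 → minus [RR]
  rd: (w>>10)&0x3=0x2 → x2
  rs: (w>>8)&0x3=0x1 → x1
+0x1a: f6 cf ⇒ word 0xcff6 (little)
  top 4b → 0xc → jnz [J]
  imm: (w>>0)&0xfff=0xff6 (s12→-10) → $-10
+0x1c: 00 f8 ⇒ word 0xf800 (little)
  top 4b → 0xf → pop [R]
  rd: (w>>10)&0x3=0x2 → x2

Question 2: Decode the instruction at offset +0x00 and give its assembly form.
@+00  little-endian(b0 4d) = 0x4db0
  opcode bits[15:12]=0x4: subi/RI
  [11:10] rd=3 = x3
  [9:0] imm=432 = $432

subi $432, x3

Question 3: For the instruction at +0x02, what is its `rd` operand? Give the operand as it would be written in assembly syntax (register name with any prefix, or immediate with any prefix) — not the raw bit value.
x1

@+02  little-endian(00 24) = 0x2400
  opcode bits[15:12]=0x2: decr/R
  [11:10] rd=1 = x1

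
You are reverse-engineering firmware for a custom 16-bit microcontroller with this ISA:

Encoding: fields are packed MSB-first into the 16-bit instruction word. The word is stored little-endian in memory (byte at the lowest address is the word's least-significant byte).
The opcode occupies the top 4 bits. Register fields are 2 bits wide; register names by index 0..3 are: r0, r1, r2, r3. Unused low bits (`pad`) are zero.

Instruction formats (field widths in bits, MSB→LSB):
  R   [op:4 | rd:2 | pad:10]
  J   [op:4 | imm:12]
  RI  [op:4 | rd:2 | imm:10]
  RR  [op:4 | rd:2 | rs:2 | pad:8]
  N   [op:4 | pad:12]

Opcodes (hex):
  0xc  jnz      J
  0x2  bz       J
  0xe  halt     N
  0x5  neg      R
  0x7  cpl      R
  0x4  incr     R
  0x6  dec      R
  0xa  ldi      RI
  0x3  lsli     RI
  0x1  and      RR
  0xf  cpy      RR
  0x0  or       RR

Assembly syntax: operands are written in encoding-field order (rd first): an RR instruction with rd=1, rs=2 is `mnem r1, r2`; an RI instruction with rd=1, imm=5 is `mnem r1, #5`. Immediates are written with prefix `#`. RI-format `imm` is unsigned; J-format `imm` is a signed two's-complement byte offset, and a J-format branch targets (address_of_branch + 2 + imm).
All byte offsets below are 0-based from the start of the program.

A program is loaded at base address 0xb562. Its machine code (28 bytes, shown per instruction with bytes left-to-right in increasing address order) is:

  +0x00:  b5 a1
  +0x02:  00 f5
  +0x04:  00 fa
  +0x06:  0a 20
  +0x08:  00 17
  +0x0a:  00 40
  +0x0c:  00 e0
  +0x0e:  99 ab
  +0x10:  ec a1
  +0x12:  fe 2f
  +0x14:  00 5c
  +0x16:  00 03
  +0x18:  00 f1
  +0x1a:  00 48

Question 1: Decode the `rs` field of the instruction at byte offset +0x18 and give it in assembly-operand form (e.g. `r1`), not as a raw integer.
[18] 00 f1 → 0xf100
  opcode bits[15:12]=0xf: cpy/RR
  [11:10] rd=0 = r0
  [9:8] rs=1 = r1

r1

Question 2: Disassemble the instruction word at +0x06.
bz #10

+0x06: 0a 20 ⇒ word 0x200a (little)
  top 4b → 0x2 → bz [J]
  imm@[11:0]=0xa ⇒ #10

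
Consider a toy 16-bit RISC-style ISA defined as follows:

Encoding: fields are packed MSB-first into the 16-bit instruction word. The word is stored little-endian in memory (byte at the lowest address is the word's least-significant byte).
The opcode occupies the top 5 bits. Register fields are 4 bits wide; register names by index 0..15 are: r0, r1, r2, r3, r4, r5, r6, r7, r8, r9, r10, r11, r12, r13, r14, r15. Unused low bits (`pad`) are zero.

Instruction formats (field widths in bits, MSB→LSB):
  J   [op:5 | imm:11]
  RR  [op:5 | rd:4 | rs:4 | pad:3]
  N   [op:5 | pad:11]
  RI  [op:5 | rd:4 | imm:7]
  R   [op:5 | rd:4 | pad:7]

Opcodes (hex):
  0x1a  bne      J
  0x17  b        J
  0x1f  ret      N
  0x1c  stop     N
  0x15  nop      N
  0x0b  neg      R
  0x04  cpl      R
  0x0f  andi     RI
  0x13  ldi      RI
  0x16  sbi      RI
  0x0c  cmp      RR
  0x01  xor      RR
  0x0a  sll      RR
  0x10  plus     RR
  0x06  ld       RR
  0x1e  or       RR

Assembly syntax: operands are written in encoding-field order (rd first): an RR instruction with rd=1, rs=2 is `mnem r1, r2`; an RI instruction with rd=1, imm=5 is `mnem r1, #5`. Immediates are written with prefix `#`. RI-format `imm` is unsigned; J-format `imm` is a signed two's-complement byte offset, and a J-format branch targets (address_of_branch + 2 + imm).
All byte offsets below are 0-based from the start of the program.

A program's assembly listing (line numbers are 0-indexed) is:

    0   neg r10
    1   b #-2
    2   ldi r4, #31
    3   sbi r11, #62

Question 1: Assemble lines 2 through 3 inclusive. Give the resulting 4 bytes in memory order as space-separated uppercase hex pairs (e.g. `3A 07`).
line 2 (ldi): pack op=0x13:5|rd=4:4|imm=31:7 = 0x9a1f; little→ 1f 9a
line 3 (sbi): pack op=0x16:5|rd=11:4|imm=62:7 = 0xb5be; little→ be b5

1F 9A BE B5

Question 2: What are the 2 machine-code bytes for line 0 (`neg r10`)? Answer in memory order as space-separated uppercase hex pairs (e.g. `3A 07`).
00 5D

line 0 (neg): pack op=0xb:5|rd=10:4|pad=0:7 = 0x5d00; little→ 00 5d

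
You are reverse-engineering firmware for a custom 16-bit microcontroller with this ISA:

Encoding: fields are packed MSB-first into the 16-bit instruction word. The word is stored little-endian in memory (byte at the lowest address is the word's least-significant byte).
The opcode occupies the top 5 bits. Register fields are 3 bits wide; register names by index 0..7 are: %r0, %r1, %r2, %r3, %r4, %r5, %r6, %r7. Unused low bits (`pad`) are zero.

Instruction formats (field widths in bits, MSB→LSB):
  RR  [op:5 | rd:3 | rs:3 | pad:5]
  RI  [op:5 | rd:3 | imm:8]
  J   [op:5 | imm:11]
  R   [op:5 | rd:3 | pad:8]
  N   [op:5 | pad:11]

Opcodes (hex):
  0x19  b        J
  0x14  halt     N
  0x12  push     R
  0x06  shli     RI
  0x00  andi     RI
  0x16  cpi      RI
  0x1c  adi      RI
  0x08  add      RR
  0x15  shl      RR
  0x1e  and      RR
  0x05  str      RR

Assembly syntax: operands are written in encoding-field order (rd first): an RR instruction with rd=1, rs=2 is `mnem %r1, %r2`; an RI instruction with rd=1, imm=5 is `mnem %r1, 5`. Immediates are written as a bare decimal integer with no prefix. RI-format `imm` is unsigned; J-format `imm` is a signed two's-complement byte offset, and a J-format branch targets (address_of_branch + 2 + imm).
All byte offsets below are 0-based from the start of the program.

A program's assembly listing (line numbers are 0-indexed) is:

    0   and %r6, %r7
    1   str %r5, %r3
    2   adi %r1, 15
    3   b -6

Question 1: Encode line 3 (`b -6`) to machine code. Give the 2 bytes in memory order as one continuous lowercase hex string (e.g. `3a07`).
3. b fields op=0x19:5|imm=-6:11 → word cffah → fa cf

facf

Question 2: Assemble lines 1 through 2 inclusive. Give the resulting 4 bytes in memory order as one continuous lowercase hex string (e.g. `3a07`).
602d0fe1

1. str fields op=0x5:5|rd=5:3|rs=3:3|pad=0:5 → word 2d60h → 60 2d
2. adi fields op=0x1c:5|rd=1:3|imm=15:8 → word e10fh → 0f e1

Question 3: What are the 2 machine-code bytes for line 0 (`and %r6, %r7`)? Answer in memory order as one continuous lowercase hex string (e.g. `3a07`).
L0: and op=0x1e:5|rd=6:3|rs=7:3|pad=0:5 ⇒ 0xf6e0 ⇒ little e0 f6

e0f6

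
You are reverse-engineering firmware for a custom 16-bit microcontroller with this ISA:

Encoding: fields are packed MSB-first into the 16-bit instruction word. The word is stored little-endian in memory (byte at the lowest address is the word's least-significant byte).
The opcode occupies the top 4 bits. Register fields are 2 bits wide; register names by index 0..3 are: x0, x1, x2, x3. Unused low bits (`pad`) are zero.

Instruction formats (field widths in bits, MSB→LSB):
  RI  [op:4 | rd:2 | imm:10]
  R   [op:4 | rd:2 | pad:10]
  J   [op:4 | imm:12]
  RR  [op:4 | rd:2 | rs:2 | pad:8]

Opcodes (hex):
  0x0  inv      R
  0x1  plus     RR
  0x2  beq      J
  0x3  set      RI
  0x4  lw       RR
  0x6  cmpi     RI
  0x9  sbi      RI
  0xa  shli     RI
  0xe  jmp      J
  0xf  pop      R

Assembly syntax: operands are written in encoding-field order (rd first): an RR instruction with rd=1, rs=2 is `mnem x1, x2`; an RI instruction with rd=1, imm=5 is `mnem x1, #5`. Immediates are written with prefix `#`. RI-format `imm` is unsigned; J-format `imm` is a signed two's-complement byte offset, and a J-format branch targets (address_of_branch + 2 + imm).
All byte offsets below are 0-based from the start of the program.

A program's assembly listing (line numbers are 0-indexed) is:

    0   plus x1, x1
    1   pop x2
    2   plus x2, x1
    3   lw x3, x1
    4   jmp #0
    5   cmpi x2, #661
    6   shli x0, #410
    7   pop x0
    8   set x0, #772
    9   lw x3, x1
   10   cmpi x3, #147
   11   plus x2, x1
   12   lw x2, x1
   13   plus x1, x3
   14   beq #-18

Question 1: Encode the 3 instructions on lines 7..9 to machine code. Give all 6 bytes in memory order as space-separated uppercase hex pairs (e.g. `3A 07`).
line 7 (pop): pack op=0xf:4|rd=0:2|pad=0:10 = 0xf000; little→ 00 f0
line 8 (set): pack op=0x3:4|rd=0:2|imm=772:10 = 0x3304; little→ 04 33
line 9 (lw): pack op=0x4:4|rd=3:2|rs=1:2|pad=0:8 = 0x4d00; little→ 00 4d

00 F0 04 33 00 4D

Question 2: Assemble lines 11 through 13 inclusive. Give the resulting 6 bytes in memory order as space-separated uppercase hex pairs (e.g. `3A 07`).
00 19 00 49 00 17

line 11 (plus): pack op=0x1:4|rd=2:2|rs=1:2|pad=0:8 = 0x1900; little→ 00 19
line 12 (lw): pack op=0x4:4|rd=2:2|rs=1:2|pad=0:8 = 0x4900; little→ 00 49
line 13 (plus): pack op=0x1:4|rd=1:2|rs=3:2|pad=0:8 = 0x1700; little→ 00 17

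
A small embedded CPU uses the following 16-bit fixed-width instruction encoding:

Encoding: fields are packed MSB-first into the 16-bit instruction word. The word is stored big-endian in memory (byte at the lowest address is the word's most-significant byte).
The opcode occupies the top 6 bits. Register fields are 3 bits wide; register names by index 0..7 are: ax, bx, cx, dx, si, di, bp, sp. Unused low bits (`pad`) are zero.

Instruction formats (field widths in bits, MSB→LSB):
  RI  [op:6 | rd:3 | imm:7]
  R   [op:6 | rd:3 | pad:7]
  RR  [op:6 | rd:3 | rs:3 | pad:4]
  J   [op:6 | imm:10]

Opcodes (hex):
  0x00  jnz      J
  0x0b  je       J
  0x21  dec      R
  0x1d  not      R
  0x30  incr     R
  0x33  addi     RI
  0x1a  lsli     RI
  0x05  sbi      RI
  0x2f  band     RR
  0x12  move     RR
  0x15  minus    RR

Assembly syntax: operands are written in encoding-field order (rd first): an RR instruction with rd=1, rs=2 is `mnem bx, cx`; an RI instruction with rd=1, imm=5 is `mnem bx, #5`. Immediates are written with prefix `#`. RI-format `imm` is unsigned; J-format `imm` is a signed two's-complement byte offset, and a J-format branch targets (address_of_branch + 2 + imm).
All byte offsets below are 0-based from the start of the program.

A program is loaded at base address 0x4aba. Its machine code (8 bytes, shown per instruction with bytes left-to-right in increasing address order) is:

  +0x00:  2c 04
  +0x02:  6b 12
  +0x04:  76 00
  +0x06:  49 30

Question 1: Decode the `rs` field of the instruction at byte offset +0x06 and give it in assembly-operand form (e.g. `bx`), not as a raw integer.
@+06  big-endian(49 30) = 0x4930
  opcode bits[15:10]=0x12: move/RR
  rd@[9:7]=0x2 ⇒ cx
  rs@[6:4]=0x3 ⇒ dx

dx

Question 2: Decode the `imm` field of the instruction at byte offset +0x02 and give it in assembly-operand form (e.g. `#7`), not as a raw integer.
#18

off 0x02: read 6b 12 as big → 0x6b12
  opcode bits[15:10]=0x1a: lsli/RI
  [9:7] rd=6 = bp
  [6:0] imm=18 = #18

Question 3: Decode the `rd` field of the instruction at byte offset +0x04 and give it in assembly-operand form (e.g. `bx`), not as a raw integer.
si

off 0x04: read 76 00 as big → 0x7600
  opcode bits[15:10]=0x1d: not/R
  [9:7] rd=4 = si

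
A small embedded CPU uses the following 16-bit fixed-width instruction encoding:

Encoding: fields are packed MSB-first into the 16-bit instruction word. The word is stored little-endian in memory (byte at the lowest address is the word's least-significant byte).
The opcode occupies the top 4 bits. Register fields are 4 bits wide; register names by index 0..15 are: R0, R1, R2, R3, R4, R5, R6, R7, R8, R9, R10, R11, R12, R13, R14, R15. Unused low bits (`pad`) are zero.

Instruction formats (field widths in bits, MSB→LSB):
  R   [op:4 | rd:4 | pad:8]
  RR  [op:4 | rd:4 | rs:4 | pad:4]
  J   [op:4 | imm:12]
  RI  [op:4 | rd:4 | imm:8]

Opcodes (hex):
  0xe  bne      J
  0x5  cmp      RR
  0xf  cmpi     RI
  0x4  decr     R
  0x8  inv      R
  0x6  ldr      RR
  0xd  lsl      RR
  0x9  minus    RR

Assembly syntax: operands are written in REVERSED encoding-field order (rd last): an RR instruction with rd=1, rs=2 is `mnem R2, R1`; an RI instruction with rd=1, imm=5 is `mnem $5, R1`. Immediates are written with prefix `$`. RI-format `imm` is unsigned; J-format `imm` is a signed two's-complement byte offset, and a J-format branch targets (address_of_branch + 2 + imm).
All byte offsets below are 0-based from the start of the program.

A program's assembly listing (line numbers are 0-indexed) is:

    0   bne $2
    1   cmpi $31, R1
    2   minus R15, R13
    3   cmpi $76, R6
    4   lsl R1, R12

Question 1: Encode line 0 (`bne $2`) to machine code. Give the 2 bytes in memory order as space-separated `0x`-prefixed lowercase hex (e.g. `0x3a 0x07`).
0x02 0xe0

0. bne fields op=0xe:4|imm=2:12 → word e002h → 02 e0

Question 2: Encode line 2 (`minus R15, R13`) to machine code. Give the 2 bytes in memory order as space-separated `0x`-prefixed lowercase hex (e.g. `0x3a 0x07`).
line 2 (minus): pack op=0x9:4|rd=13:4|rs=15:4|pad=0:4 = 0x9df0; little→ f0 9d

0xf0 0x9d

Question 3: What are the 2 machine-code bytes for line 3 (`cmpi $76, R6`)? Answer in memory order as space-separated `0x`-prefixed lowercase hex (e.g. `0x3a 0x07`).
0x4c 0xf6

L3: cmpi op=0xf:4|rd=6:4|imm=76:8 ⇒ 0xf64c ⇒ little 4c f6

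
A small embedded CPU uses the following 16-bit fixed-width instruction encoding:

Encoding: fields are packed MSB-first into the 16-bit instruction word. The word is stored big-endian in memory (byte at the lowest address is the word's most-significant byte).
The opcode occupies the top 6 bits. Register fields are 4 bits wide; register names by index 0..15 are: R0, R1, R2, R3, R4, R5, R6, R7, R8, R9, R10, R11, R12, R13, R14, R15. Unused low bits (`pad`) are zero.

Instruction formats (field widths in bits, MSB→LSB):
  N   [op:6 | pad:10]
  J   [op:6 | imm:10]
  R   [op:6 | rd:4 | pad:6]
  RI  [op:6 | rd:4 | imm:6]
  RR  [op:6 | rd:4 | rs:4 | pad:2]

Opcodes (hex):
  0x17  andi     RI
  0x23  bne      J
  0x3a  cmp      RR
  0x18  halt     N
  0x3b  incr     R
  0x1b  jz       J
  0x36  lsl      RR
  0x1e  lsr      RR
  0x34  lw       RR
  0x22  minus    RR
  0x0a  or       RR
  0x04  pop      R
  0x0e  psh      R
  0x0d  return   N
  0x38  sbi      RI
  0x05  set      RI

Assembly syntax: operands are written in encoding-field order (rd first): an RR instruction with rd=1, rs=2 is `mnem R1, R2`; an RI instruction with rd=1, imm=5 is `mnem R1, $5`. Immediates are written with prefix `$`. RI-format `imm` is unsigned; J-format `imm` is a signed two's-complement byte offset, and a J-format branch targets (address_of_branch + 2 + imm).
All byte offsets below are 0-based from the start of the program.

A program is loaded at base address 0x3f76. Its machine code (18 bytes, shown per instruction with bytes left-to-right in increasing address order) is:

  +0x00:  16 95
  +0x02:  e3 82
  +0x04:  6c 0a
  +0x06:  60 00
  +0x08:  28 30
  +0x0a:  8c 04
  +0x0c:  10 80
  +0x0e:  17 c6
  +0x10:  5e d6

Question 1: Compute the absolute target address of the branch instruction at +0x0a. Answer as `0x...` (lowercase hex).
[0a] 8c 04 → 0x8c04
  opcode bits[15:10]=0x23: bne/J
  imm@[9:0]=0x4 ⇒ $4
  target = base 0x3f76 + off 0x0a + 2 + imm 4 = 0x3f86

0x3f86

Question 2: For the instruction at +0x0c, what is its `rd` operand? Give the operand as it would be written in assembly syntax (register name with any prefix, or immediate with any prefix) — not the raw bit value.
R2

@+0c  big-endian(10 80) = 0x1080
  op=0x1080>>10=0x4 ⇒ pop (R)
  rd@[9:6]=0x2 ⇒ R2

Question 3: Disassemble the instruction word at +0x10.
andi R11, $22

@+10  big-endian(5e d6) = 0x5ed6
  op=0x5ed6>>10=0x17 ⇒ andi (RI)
  rd: (w>>6)&0xf=0xb → R11
  imm: (w>>0)&0x3f=0x16 → $22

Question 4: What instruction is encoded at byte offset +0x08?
off 0x08: read 28 30 as big → 0x2830
  opcode bits[15:10]=0xa: or/RR
  [9:6] rd=0 = R0
  [5:2] rs=12 = R12

or R0, R12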